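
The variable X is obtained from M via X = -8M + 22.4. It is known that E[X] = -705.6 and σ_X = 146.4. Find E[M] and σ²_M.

From X = -8M + 22.4: E[X] = a·E[M] + b, so E[M] = (E[X] − b)/a = (-705.6 − 22.4)/(-8) = 91.
σ²_X = 146.4² = 21432.96.
σ²_X = a²·σ²_M, so σ²_M = 21432.96/(-8)² = 334.89.

E[M] = 91, σ²_M = 334.89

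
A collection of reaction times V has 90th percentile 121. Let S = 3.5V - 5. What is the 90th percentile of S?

Since a = 3.5 > 0 the transformation is increasing, so the 90th percentile of S = a·(P_{90} of V) + b = 3.5·121 + (-5) = 418.5.

90th percentile of S = 418.5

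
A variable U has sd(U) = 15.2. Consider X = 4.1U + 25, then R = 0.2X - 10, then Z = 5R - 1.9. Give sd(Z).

sd(X) = |4.1|·15.2 = 62.32.
sd(R) = |0.2|·62.32 = 12.464.
sd(Z) = |5|·12.464 = 62.32.

sd(Z) = 62.32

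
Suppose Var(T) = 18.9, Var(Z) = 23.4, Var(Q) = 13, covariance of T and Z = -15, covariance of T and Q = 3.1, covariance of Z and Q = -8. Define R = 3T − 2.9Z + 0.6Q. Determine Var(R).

Var(R) = a²·Var(T) + b²·Var(Z) + c²·Var(Q) + 2ab·covariance of T and Z + 2ac·covariance of T and Q + 2bc·covariance of Z and Q, with a = 3, b = -2.9, c = 0.6.
= 170.1 + 196.794 + 4.68 + 261 + 11.16 + 27.84
= 671.574.

Var(R) = 671.574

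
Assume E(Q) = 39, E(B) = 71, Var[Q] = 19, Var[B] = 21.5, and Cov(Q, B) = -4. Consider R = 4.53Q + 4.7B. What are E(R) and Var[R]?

E(R) = 4.53·E(Q) + 4.7·E(B) = 4.53·39 + 4.7·71 = 510.37.
Var[R] = a²·Var[Q] + b²·Var[B] + 2ab·Cov(Q, B) with a = 4.53, b = 4.7.
= 4.53²·19 + 4.7²·21.5 + 2·4.53·4.7·(-4)
= 389.8971 + 474.935 + (-170.328) = 694.5041.

E(R) = 510.37, Var[R] = 694.5041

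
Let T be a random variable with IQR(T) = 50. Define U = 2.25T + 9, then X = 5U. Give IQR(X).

IQR(X) = 562.5

IQR(U) = |2.25|·50 = 112.5.
IQR(X) = |5|·112.5 = 562.5.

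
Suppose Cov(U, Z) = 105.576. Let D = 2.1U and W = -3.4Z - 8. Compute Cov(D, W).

Cov(D, W) = -753.81264

Cov(D, W) = a·c·Cov(U, Z) = 2.1·(-3.4)·105.576 = -753.81264. Additive constants drop out.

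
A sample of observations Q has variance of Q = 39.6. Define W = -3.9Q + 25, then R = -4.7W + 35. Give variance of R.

variance of R = 13305.16044

variance of W = (-3.9)²·39.6 = 602.316.
variance of R = (-4.7)²·602.316 = 13305.16044.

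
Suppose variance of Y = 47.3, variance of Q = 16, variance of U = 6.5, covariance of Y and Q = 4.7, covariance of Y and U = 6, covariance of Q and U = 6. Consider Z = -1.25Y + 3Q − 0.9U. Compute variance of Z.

variance of Z = a²·variance of Y + b²·variance of Q + c²·variance of U + 2ab·covariance of Y and Q + 2ac·covariance of Y and U + 2bc·covariance of Q and U, with a = -1.25, b = 3, c = -0.9.
= 73.90625 + 144 + 5.265 + (-35.25) + 13.5 + (-32.4)
= 169.02125.

variance of Z = 169.02125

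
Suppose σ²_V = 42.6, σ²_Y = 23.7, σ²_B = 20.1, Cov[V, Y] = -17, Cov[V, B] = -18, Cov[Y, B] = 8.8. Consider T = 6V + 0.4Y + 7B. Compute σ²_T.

σ²_T = 977.972

σ²_T = a²·σ²_V + b²·σ²_Y + c²·σ²_B + 2ab·Cov[V, Y] + 2ac·Cov[V, B] + 2bc·Cov[Y, B], with a = 6, b = 0.4, c = 7.
= 1533.6 + 3.792 + 984.9 + (-81.6) + (-1512) + 49.28
= 977.972.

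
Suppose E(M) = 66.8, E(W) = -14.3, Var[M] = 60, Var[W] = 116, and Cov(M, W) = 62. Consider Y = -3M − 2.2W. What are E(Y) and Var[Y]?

E(Y) = (-3)·E(M) + (-2.2)·E(W) = (-3)·66.8 + (-2.2)·(-14.3) = -168.94.
Var[Y] = a²·Var[M] + b²·Var[W] + 2ab·Cov(M, W) with a = -3, b = -2.2.
= (-3)²·60 + (-2.2)²·116 + 2·(-3)·(-2.2)·62
= 540 + 561.44 + 818.4 = 1919.84.

E(Y) = -168.94, Var[Y] = 1919.84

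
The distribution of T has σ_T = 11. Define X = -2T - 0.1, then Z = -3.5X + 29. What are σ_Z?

σ_Z = 77

σ_X = |-2|·11 = 22.
σ_Z = |-3.5|·22 = 77.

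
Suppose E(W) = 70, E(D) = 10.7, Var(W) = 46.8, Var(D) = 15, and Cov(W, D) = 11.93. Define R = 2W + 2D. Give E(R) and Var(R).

E(R) = 2·E(W) + 2·E(D) = 2·70 + 2·10.7 = 161.4.
Var(R) = a²·Var(W) + b²·Var(D) + 2ab·Cov(W, D) with a = 2, b = 2.
= 2²·46.8 + 2²·15 + 2·2·2·11.93
= 187.2 + 60 + 95.44 = 342.64.

E(R) = 161.4, Var(R) = 342.64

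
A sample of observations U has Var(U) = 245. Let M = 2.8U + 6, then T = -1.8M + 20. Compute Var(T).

Var(M) = 2.8²·245 = 1920.8.
Var(T) = (-1.8)²·1920.8 = 6223.392.

Var(T) = 6223.392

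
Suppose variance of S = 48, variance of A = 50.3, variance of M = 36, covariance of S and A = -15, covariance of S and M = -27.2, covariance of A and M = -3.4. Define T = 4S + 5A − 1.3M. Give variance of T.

variance of T = 1813.42

variance of T = a²·variance of S + b²·variance of A + c²·variance of M + 2ab·covariance of S and A + 2ac·covariance of S and M + 2bc·covariance of A and M, with a = 4, b = 5, c = -1.3.
= 768 + 1257.5 + 60.84 + (-600) + 282.88 + 44.2
= 1813.42.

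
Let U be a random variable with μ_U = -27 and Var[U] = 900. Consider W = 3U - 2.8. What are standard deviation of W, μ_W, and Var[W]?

standard deviation of W = 90, μ_W = -83.8, Var[W] = 8100

W = 3U - 2.8 is linear with a = 3, b = -2.8.
standard deviation of U = √900 = 30.
standard deviation of W = |a|·standard deviation of U = |3|·30 = 90.
μ_W = a·μ_U + b = 3·(-27) + (-2.8) = -83.8.
Var[W] = a²·Var[U] = 3²·900 = 8100 (the additive constant -2.8 does not affect variance).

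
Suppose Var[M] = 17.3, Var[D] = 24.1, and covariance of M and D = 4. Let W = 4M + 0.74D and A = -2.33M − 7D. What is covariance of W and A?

By bilinearity, covariance of W and A = ac·Var[M] + bd·Var[D] + (ad+bc)·covariance of M and D, with a=4, b=0.74, c=-2.33, d=-7.
ac·Var[M] = 4·(-2.33)·17.3 = -161.236
bd·Var[D] = 0.74·(-7)·24.1 = -124.838
(ad+bc)·covariance of M and D = (-29.7242)·4 = -118.8968
covariance of W and A = -161.236 + (-124.838) + (-118.8968) = -404.9708.

covariance of W and A = -404.9708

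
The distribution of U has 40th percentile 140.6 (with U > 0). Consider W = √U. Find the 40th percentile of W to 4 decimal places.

√U is increasing, so P_{40}(W) = g(P_{40}(U)) ≈ 11.8575.

40th percentile of W = 11.8575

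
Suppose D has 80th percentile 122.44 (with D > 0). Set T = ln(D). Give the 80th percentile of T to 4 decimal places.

ln(D) is increasing, so P_{80}(T) = g(P_{80}(D)) ≈ 4.8076.

80th percentile of T = 4.8076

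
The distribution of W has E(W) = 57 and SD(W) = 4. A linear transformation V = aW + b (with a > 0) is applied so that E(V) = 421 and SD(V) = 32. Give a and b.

a = 8, b = -35

SD(V) = a·SD(W) (a > 0), so a = 32/4 = 8.
E(V) = a·E(W) + b, so b = 421 − 8·57 = -35.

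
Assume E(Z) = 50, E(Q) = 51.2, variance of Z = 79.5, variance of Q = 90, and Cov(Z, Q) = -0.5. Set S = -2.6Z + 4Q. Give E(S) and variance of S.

E(S) = 74.8, variance of S = 1987.82

E(S) = (-2.6)·E(Z) + 4·E(Q) = (-2.6)·50 + 4·51.2 = 74.8.
variance of S = a²·variance of Z + b²·variance of Q + 2ab·Cov(Z, Q) with a = -2.6, b = 4.
= (-2.6)²·79.5 + 4²·90 + 2·(-2.6)·4·(-0.5)
= 537.42 + 1440 + 10.4 = 1987.82.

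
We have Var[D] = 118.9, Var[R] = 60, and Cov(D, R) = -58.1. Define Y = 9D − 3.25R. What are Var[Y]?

Var[Y] = 13663.5

Var[Y] = a²·Var[D] + b²·Var[R] + 2ab·Cov(D, R) with a = 9, b = -3.25.
= 9²·118.9 + (-3.25)²·60 + 2·9·(-3.25)·(-58.1)
= 9630.9 + 633.75 + 3398.85 = 13663.5.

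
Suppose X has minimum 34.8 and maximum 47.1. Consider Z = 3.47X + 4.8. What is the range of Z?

Range of X = 47.1 − 34.8 = 12.3.
Range(Z) = |a|·Range(X) = |3.47|·12.3 = 42.681.

Range(Z) = 42.681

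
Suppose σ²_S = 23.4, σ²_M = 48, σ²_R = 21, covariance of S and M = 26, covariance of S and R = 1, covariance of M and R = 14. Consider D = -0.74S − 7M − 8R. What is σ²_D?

σ²_D = 5558.01384

σ²_D = a²·σ²_S + b²·σ²_M + c²·σ²_R + 2ab·covariance of S and M + 2ac·covariance of S and R + 2bc·covariance of M and R, with a = -0.74, b = -7, c = -8.
= 12.81384 + 2352 + 1344 + 269.36 + 11.84 + 1568
= 5558.01384.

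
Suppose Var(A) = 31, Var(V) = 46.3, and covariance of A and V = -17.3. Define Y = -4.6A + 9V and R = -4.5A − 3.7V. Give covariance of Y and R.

covariance of Y and R = -493.886

By bilinearity, covariance of Y and R = ac·Var(A) + bd·Var(V) + (ad+bc)·covariance of A and V, with a=-4.6, b=9, c=-4.5, d=-3.7.
ac·Var(A) = (-4.6)·(-4.5)·31 = 641.7
bd·Var(V) = 9·(-3.7)·46.3 = -1541.79
(ad+bc)·covariance of A and V = (-23.48)·(-17.3) = 406.204
covariance of Y and R = 641.7 + (-1541.79) + 406.204 = -493.886.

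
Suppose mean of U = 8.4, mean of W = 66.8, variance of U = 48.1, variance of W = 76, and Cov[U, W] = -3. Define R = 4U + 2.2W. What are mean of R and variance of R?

mean of R = 4·mean of U + 2.2·mean of W = 4·8.4 + 2.2·66.8 = 180.56.
variance of R = a²·variance of U + b²·variance of W + 2ab·Cov[U, W] with a = 4, b = 2.2.
= 4²·48.1 + 2.2²·76 + 2·4·2.2·(-3)
= 769.6 + 367.84 + (-52.8) = 1084.64.

mean of R = 180.56, variance of R = 1084.64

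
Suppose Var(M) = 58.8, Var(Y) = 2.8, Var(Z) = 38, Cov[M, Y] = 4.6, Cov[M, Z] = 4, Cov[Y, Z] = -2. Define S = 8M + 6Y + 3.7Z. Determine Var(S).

Var(S) = 4973.82

Var(S) = a²·Var(M) + b²·Var(Y) + c²·Var(Z) + 2ab·Cov[M, Y] + 2ac·Cov[M, Z] + 2bc·Cov[Y, Z], with a = 8, b = 6, c = 3.7.
= 3763.2 + 100.8 + 520.22 + 441.6 + 236.8 + (-88.8)
= 4973.82.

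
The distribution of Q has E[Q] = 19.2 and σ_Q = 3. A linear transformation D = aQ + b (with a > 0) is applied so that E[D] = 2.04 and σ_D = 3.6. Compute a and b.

σ_D = a·σ_Q (a > 0), so a = 3.6/3 = 1.2.
E[D] = a·E[Q] + b, so b = 2.04 − 1.2·19.2 = -21.

a = 1.2, b = -21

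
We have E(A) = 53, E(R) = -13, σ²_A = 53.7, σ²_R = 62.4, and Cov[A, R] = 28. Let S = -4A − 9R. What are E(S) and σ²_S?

E(S) = (-4)·E(A) + (-9)·E(R) = (-4)·53 + (-9)·(-13) = -95.
σ²_S = a²·σ²_A + b²·σ²_R + 2ab·Cov[A, R] with a = -4, b = -9.
= (-4)²·53.7 + (-9)²·62.4 + 2·(-4)·(-9)·28
= 859.2 + 5054.4 + 2016 = 7929.6.

E(S) = -95, σ²_S = 7929.6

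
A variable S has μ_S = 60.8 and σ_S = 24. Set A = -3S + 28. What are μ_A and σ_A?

μ_A = -154.4, σ_A = 72

A = -3S + 28 is linear with a = -3, b = 28.
μ_A = a·μ_S + b = (-3)·60.8 + 28 = -154.4.
σ_A = |a|·σ_S = |-3|·24 = 72.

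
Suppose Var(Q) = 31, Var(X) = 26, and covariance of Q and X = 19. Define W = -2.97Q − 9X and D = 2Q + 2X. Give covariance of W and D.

By bilinearity, covariance of W and D = ac·Var(Q) + bd·Var(X) + (ad+bc)·covariance of Q and X, with a=-2.97, b=-9, c=2, d=2.
ac·Var(Q) = (-2.97)·2·31 = -184.14
bd·Var(X) = (-9)·2·26 = -468
(ad+bc)·covariance of Q and X = (-23.94)·19 = -454.86
covariance of W and D = -184.14 + (-468) + (-454.86) = -1107.

covariance of W and D = -1107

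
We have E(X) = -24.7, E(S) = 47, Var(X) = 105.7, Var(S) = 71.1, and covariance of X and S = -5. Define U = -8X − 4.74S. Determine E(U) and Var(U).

E(U) = -25.18, Var(U) = 7983.04636

E(U) = (-8)·E(X) + (-4.74)·E(S) = (-8)·(-24.7) + (-4.74)·47 = -25.18.
Var(U) = a²·Var(X) + b²·Var(S) + 2ab·covariance of X and S with a = -8, b = -4.74.
= (-8)²·105.7 + (-4.74)²·71.1 + 2·(-8)·(-4.74)·(-5)
= 6764.8 + 1597.44636 + (-379.2) = 7983.04636.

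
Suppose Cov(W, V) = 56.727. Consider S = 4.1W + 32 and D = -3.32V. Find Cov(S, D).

Cov(S, D) = -772.167924

Cov(S, D) = a·c·Cov(W, V) = 4.1·(-3.32)·56.727 = -772.167924. Additive constants drop out.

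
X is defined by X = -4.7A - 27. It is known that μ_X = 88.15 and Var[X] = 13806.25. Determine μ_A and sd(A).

μ_A = -24.5, sd(A) = 25

From X = -4.7A - 27: μ_X = a·μ_A + b, so μ_A = (μ_X − b)/a = (88.15 − (-27))/(-4.7) = -24.5.
sd(X) = √13806.25 = 117.5.
sd(X) = |a|·sd(A), so sd(A) = 117.5/|-4.7| = 25.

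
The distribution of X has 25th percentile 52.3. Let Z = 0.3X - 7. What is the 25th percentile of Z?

25th percentile of Z = 8.69

Since a = 0.3 > 0 the transformation is increasing, so the 25th percentile of Z = a·(P_{25} of X) + b = 0.3·52.3 + (-7) = 8.69.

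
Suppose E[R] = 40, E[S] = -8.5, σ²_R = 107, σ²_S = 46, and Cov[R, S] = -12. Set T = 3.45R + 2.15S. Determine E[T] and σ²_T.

E[T] = 119.725, σ²_T = 1308.1825

E[T] = 3.45·E[R] + 2.15·E[S] = 3.45·40 + 2.15·(-8.5) = 119.725.
σ²_T = a²·σ²_R + b²·σ²_S + 2ab·Cov[R, S] with a = 3.45, b = 2.15.
= 3.45²·107 + 2.15²·46 + 2·3.45·2.15·(-12)
= 1273.5675 + 212.635 + (-178.02) = 1308.1825.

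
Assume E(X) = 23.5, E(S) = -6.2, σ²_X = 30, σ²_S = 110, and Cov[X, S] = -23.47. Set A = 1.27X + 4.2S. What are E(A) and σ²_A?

E(A) = 3.805, σ²_A = 1738.40904

E(A) = 1.27·E(X) + 4.2·E(S) = 1.27·23.5 + 4.2·(-6.2) = 3.805.
σ²_A = a²·σ²_X + b²·σ²_S + 2ab·Cov[X, S] with a = 1.27, b = 4.2.
= 1.27²·30 + 4.2²·110 + 2·1.27·4.2·(-23.47)
= 48.387 + 1940.4 + (-250.37796) = 1738.40904.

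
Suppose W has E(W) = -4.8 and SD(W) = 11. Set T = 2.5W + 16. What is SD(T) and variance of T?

SD(T) = 27.5, variance of T = 756.25

T = 2.5W + 16 is linear with a = 2.5, b = 16.
SD(T) = |a|·SD(W) = |2.5|·11 = 27.5.
variance of W = 11² = 121.
variance of T = a²·variance of W = 2.5²·121 = 756.25 (the additive constant 16 does not affect variance).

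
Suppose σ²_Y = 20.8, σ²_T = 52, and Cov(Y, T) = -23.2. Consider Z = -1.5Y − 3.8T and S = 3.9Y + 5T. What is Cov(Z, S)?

By bilinearity, Cov(Z, S) = ac·σ²_Y + bd·σ²_T + (ad+bc)·Cov(Y, T), with a=-1.5, b=-3.8, c=3.9, d=5.
ac·σ²_Y = (-1.5)·3.9·20.8 = -121.68
bd·σ²_T = (-3.8)·5·52 = -988
(ad+bc)·Cov(Y, T) = (-22.32)·(-23.2) = 517.824
Cov(Z, S) = -121.68 + (-988) + 517.824 = -591.856.

Cov(Z, S) = -591.856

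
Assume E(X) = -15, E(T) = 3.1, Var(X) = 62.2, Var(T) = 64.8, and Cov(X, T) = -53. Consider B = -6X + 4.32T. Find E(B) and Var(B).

E(B) = 103.392, Var(B) = 6196.04352

E(B) = (-6)·E(X) + 4.32·E(T) = (-6)·(-15) + 4.32·3.1 = 103.392.
Var(B) = a²·Var(X) + b²·Var(T) + 2ab·Cov(X, T) with a = -6, b = 4.32.
= (-6)²·62.2 + 4.32²·64.8 + 2·(-6)·4.32·(-53)
= 2239.2 + 1209.32352 + 2747.52 = 6196.04352.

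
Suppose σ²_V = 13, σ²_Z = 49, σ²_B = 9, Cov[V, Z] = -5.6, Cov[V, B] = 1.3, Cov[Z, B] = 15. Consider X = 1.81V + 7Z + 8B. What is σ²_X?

σ²_X = 4595.3333

σ²_X = a²·σ²_V + b²·σ²_Z + c²·σ²_B + 2ab·Cov[V, Z] + 2ac·Cov[V, B] + 2bc·Cov[Z, B], with a = 1.81, b = 7, c = 8.
= 42.5893 + 2401 + 576 + (-141.904) + 37.648 + 1680
= 4595.3333.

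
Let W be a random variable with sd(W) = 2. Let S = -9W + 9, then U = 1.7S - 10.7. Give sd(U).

sd(S) = |-9|·2 = 18.
sd(U) = |1.7|·18 = 30.6.

sd(U) = 30.6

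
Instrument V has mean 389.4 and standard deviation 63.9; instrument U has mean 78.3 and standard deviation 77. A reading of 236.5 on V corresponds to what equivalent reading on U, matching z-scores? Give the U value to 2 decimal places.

U = -105.95

z = (236.5 − 389.4)/63.9 ≈ -2.3928.
U = 78.3 + z·77 = 78.3 + (236.5 − 389.4)·77/63.9 ≈ -105.95.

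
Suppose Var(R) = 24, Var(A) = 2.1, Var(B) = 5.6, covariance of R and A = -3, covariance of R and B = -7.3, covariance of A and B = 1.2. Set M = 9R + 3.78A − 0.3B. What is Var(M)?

Var(M) = a²·Var(R) + b²·Var(A) + c²·Var(B) + 2ab·covariance of R and A + 2ac·covariance of R and B + 2bc·covariance of A and B, with a = 9, b = 3.78, c = -0.3.
= 1944 + 30.00564 + 0.504 + (-204.12) + 39.42 + (-2.7216)
= 1807.08804.

Var(M) = 1807.08804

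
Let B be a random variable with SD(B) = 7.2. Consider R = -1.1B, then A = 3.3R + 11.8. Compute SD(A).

SD(A) = 26.136

SD(R) = |-1.1|·7.2 = 7.92.
SD(A) = |3.3|·7.92 = 26.136.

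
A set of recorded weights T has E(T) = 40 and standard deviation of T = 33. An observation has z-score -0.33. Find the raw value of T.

T = 29.11

T = E(T) + z·standard deviation of T = 40 + (-0.33)·33 = 29.11.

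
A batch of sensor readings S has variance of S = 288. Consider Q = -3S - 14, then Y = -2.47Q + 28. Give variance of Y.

variance of Y = 15813.5328

variance of Q = (-3)²·288 = 2592.
variance of Y = (-2.47)²·2592 = 15813.5328.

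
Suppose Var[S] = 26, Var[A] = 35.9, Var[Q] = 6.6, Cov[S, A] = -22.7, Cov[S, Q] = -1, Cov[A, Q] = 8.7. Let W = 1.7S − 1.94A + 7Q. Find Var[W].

Var[W] = a²·Var[S] + b²·Var[A] + c²·Var[Q] + 2ab·Cov[S, A] + 2ac·Cov[S, Q] + 2bc·Cov[A, Q], with a = 1.7, b = -1.94, c = 7.
= 75.14 + 135.11324 + 323.4 + 149.7292 + (-23.8) + (-236.292)
= 423.29044.

Var[W] = 423.29044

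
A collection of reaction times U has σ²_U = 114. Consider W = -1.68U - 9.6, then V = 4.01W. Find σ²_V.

σ²_W = (-1.68)²·114 = 321.7536.
σ²_V = 4.01²·321.7536 = 5173.83006336.

σ²_V = 5173.83006336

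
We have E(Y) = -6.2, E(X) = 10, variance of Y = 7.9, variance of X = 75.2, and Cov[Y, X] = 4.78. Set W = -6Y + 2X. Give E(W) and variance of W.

E(W) = 57.2, variance of W = 470.48

E(W) = (-6)·E(Y) + 2·E(X) = (-6)·(-6.2) + 2·10 = 57.2.
variance of W = a²·variance of Y + b²·variance of X + 2ab·Cov[Y, X] with a = -6, b = 2.
= (-6)²·7.9 + 2²·75.2 + 2·(-6)·2·4.78
= 284.4 + 300.8 + (-114.72) = 470.48.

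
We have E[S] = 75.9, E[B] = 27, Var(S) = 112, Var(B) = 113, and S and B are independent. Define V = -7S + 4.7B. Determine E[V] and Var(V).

E[V] = -404.4, Var(V) = 7984.17

E[V] = (-7)·E[S] + 4.7·E[B] = (-7)·75.9 + 4.7·27 = -404.4.
Var(V) = a²·Var(S) + b²·Var(B) + 2ab·Cov(S, B) with a = -7, b = 4.7.
Independence gives Cov(S, B) = 0.
= (-7)²·112 + 4.7²·113 + 2·(-7)·4.7·0
= 5488 + 2496.17 + 0 = 7984.17.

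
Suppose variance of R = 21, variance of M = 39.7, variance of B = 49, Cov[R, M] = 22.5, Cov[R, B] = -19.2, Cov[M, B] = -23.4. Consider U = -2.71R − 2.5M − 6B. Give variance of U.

variance of U = a²·variance of R + b²·variance of M + c²·variance of B + 2ab·Cov[R, M] + 2ac·Cov[R, B] + 2bc·Cov[M, B], with a = -2.71, b = -2.5, c = -6.
= 154.2261 + 248.125 + 1764 + 304.875 + (-624.384) + (-702)
= 1144.8421.

variance of U = 1144.8421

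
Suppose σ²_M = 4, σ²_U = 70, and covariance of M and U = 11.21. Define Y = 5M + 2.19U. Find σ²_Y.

σ²_Y = a²·σ²_M + b²·σ²_U + 2ab·covariance of M and U with a = 5, b = 2.19.
= 5²·4 + 2.19²·70 + 2·5·2.19·11.21
= 100 + 335.727 + 245.499 = 681.226.

σ²_Y = 681.226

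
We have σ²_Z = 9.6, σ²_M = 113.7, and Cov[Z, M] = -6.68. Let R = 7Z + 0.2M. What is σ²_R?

σ²_R = a²·σ²_Z + b²·σ²_M + 2ab·Cov[Z, M] with a = 7, b = 0.2.
= 7²·9.6 + 0.2²·113.7 + 2·7·0.2·(-6.68)
= 470.4 + 4.548 + (-18.704) = 456.244.

σ²_R = 456.244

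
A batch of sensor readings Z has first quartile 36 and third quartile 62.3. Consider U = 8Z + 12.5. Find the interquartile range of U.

IQR(U) = 210.4

IQR of Z = Q3 − Q1 = 62.3 − 36 = 26.3.
Under U = aZ + b, IQR(U) = |a|·IQR(Z) = |8|·26.3 = 210.4 (shifts cancel; spread scales by |a|).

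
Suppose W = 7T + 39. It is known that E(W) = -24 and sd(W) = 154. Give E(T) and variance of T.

From W = 7T + 39: E(W) = a·E(T) + b, so E(T) = (E(W) − b)/a = (-24 − 39)/7 = -9.
variance of W = 154² = 23716.
variance of W = a²·variance of T, so variance of T = 23716/7² = 484.

E(T) = -9, variance of T = 484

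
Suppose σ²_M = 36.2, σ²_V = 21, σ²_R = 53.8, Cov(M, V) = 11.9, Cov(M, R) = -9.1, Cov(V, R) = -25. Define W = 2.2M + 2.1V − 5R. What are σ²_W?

σ²_W = 2447.974

σ²_W = a²·σ²_M + b²·σ²_V + c²·σ²_R + 2ab·Cov(M, V) + 2ac·Cov(M, R) + 2bc·Cov(V, R), with a = 2.2, b = 2.1, c = -5.
= 175.208 + 92.61 + 1345 + 109.956 + 200.2 + 525
= 2447.974.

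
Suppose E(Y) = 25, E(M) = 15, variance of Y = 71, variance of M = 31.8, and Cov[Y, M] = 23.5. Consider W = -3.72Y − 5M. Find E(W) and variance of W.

E(W) = -168, variance of W = 2651.7264

E(W) = (-3.72)·E(Y) + (-5)·E(M) = (-3.72)·25 + (-5)·15 = -168.
variance of W = a²·variance of Y + b²·variance of M + 2ab·Cov[Y, M] with a = -3.72, b = -5.
= (-3.72)²·71 + (-5)²·31.8 + 2·(-3.72)·(-5)·23.5
= 982.5264 + 795 + 874.2 = 2651.7264.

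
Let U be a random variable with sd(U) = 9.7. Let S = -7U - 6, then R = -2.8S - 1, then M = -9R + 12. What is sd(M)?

sd(M) = 1711.08

sd(S) = |-7|·9.7 = 67.9.
sd(R) = |-2.8|·67.9 = 190.12.
sd(M) = |-9|·190.12 = 1711.08.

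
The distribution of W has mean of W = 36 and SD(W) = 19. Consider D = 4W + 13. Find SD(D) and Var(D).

D = 4W + 13 is linear with a = 4, b = 13.
SD(D) = |a|·SD(W) = |4|·19 = 76.
Var(W) = 19² = 361.
Var(D) = a²·Var(W) = 4²·361 = 5776 (the additive constant 13 does not affect variance).

SD(D) = 76, Var(D) = 5776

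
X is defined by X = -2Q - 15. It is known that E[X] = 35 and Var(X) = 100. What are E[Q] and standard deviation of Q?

E[Q] = -25, standard deviation of Q = 5

From X = -2Q - 15: E[X] = a·E[Q] + b, so E[Q] = (E[X] − b)/a = (35 − (-15))/(-2) = -25.
standard deviation of X = √100 = 10.
standard deviation of X = |a|·standard deviation of Q, so standard deviation of Q = 10/|-2| = 5.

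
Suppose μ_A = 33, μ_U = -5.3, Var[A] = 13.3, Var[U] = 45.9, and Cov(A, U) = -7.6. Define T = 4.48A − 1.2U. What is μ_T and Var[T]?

μ_T = 4.48·μ_A + (-1.2)·μ_U = 4.48·33 + (-1.2)·(-5.3) = 154.2.
Var[T] = a²·Var[A] + b²·Var[U] + 2ab·Cov(A, U) with a = 4.48, b = -1.2.
= 4.48²·13.3 + (-1.2)²·45.9 + 2·4.48·(-1.2)·(-7.6)
= 266.93632 + 66.096 + 81.7152 = 414.74752.

μ_T = 154.2, Var[T] = 414.74752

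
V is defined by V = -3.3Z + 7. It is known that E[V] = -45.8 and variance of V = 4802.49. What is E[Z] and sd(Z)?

E[Z] = 16, sd(Z) = 21

From V = -3.3Z + 7: E[V] = a·E[Z] + b, so E[Z] = (E[V] − b)/a = (-45.8 − 7)/(-3.3) = 16.
sd(V) = √4802.49 = 69.3.
sd(V) = |a|·sd(Z), so sd(Z) = 69.3/|-3.3| = 21.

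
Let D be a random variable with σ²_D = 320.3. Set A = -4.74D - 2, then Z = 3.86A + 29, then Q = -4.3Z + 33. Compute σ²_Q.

σ²_A = (-4.74)²·320.3 = 7196.37228.
σ²_Z = 3.86²·7196.37228 = 107223.068423088.
σ²_Q = (-4.3)²·107223.068423088 = 1982554.53514289712.

σ²_Q = 1982554.53514289712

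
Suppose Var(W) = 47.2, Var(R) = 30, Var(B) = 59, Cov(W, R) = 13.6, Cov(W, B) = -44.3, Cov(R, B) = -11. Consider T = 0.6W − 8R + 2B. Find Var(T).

Var(T) = 2288.112

Var(T) = a²·Var(W) + b²·Var(R) + c²·Var(B) + 2ab·Cov(W, R) + 2ac·Cov(W, B) + 2bc·Cov(R, B), with a = 0.6, b = -8, c = 2.
= 16.992 + 1920 + 236 + (-130.56) + (-106.32) + 352
= 2288.112.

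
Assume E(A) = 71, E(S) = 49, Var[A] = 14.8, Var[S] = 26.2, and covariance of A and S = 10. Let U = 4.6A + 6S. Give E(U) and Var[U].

E(U) = 620.6, Var[U] = 1808.368

E(U) = 4.6·E(A) + 6·E(S) = 4.6·71 + 6·49 = 620.6.
Var[U] = a²·Var[A] + b²·Var[S] + 2ab·covariance of A and S with a = 4.6, b = 6.
= 4.6²·14.8 + 6²·26.2 + 2·4.6·6·10
= 313.168 + 943.2 + 552 = 1808.368.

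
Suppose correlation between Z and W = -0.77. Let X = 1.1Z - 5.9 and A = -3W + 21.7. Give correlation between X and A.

correlation between X and A = 0.77

Linear rescalings preserve |correlation|; the slopes 1.1 and -3 have opposite signs, so the correlation flips sign: correlation between X and A = −correlation between Z and W = 0.77.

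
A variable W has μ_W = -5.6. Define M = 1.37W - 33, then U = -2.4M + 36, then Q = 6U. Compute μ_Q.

μ_Q = 801.6768

μ_M = 1.37·(-5.6) + (-33) = -40.672.
μ_U = (-2.4)·(-40.672) + 36 = 133.6128.
μ_Q = 6·133.6128 = 801.6768.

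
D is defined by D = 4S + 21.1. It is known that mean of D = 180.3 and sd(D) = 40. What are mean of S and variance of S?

From D = 4S + 21.1: mean of D = a·mean of S + b, so mean of S = (mean of D − b)/a = (180.3 − 21.1)/4 = 39.8.
variance of D = 40² = 1600.
variance of D = a²·variance of S, so variance of S = 1600/4² = 100.

mean of S = 39.8, variance of S = 100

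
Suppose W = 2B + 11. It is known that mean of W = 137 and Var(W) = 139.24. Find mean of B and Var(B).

mean of B = 63, Var(B) = 34.81

From W = 2B + 11: mean of W = a·mean of B + b, so mean of B = (mean of W − b)/a = (137 − 11)/2 = 63.
Var(W) = a²·Var(B), so Var(B) = 139.24/2² = 34.81.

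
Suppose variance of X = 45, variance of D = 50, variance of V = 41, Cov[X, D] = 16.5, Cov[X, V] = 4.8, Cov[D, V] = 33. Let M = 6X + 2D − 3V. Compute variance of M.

variance of M = 2016.2

variance of M = a²·variance of X + b²·variance of D + c²·variance of V + 2ab·Cov[X, D] + 2ac·Cov[X, V] + 2bc·Cov[D, V], with a = 6, b = 2, c = -3.
= 1620 + 200 + 369 + 396 + (-172.8) + (-396)
= 2016.2.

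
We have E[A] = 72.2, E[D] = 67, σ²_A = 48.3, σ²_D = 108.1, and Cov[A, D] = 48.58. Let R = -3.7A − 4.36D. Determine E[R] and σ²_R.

E[R] = (-3.7)·E[A] + (-4.36)·E[D] = (-3.7)·72.2 + (-4.36)·67 = -559.26.
σ²_R = a²·σ²_A + b²·σ²_D + 2ab·Cov[A, D] with a = -3.7, b = -4.36.
= (-3.7)²·48.3 + (-4.36)²·108.1 + 2·(-3.7)·(-4.36)·48.58
= 661.227 + 2054.93776 + 1567.38512 = 4283.54988.

E[R] = -559.26, σ²_R = 4283.54988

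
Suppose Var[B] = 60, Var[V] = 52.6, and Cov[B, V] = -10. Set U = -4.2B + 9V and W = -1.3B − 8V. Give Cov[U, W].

Cov[U, W] = -3678.6

By bilinearity, Cov[U, W] = ac·Var[B] + bd·Var[V] + (ad+bc)·Cov[B, V], with a=-4.2, b=9, c=-1.3, d=-8.
ac·Var[B] = (-4.2)·(-1.3)·60 = 327.6
bd·Var[V] = 9·(-8)·52.6 = -3787.2
(ad+bc)·Cov[B, V] = (21.9)·(-10) = -219
Cov[U, W] = 327.6 + (-3787.2) + (-219) = -3678.6.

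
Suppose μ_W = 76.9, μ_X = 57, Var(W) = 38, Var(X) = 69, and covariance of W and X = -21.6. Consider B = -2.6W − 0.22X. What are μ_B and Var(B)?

μ_B = -212.48, Var(B) = 235.5092

μ_B = (-2.6)·μ_W + (-0.22)·μ_X = (-2.6)·76.9 + (-0.22)·57 = -212.48.
Var(B) = a²·Var(W) + b²·Var(X) + 2ab·covariance of W and X with a = -2.6, b = -0.22.
= (-2.6)²·38 + (-0.22)²·69 + 2·(-2.6)·(-0.22)·(-21.6)
= 256.88 + 3.3396 + (-24.7104) = 235.5092.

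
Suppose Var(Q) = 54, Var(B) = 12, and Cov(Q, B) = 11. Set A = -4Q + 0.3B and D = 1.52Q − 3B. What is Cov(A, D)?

Cov(A, D) = -202.104

By bilinearity, Cov(A, D) = ac·Var(Q) + bd·Var(B) + (ad+bc)·Cov(Q, B), with a=-4, b=0.3, c=1.52, d=-3.
ac·Var(Q) = (-4)·1.52·54 = -328.32
bd·Var(B) = 0.3·(-3)·12 = -10.8
(ad+bc)·Cov(Q, B) = (12.456)·11 = 137.016
Cov(A, D) = -328.32 + (-10.8) + 137.016 = -202.104.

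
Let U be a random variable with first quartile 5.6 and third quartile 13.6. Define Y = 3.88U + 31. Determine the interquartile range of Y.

IQR of U = Q3 − Q1 = 13.6 − 5.6 = 8.
Under Y = aU + b, IQR(Y) = |a|·IQR(U) = |3.88|·8 = 31.04 (shifts cancel; spread scales by |a|).

IQR(Y) = 31.04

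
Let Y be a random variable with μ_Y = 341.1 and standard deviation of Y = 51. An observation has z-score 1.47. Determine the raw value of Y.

Y = 416.07

Y = μ_Y + z·standard deviation of Y = 341.1 + 1.47·51 = 416.07.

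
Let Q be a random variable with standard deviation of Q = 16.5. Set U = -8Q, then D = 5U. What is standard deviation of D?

standard deviation of D = 660

standard deviation of U = |-8|·16.5 = 132.
standard deviation of D = |5|·132 = 660.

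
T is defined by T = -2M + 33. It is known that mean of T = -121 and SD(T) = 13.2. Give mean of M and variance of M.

From T = -2M + 33: mean of T = a·mean of M + b, so mean of M = (mean of T − b)/a = (-121 − 33)/(-2) = 77.
variance of T = 13.2² = 174.24.
variance of T = a²·variance of M, so variance of M = 174.24/(-2)² = 43.56.

mean of M = 77, variance of M = 43.56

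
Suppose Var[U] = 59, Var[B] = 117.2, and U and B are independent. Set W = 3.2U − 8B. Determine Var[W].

Var[W] = a²·Var[U] + b²·Var[B] + 2ab·Cov[U, B] with a = 3.2, b = -8.
Independence gives Cov[U, B] = 0.
= 3.2²·59 + (-8)²·117.2 + 2·3.2·(-8)·0
= 604.16 + 7500.8 + 0 = 8104.96.

Var[W] = 8104.96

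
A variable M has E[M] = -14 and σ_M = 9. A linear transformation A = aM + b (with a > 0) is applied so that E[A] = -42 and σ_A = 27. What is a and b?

σ_A = a·σ_M (a > 0), so a = 27/9 = 3.
E[A] = a·E[M] + b, so b = -42 − 3·(-14) = 0.

a = 3, b = 0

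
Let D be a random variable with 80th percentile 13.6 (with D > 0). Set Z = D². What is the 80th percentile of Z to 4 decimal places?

80th percentile of Z = 184.96

D² is increasing, so P_{80}(Z) = g(P_{80}(D)) = 184.96.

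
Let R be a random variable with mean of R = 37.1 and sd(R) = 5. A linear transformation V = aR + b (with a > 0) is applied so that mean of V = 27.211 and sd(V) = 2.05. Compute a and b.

a = 0.41, b = 12

sd(V) = a·sd(R) (a > 0), so a = 2.05/5 = 0.41.
mean of V = a·mean of R + b, so b = 27.211 − 0.41·37.1 = 12.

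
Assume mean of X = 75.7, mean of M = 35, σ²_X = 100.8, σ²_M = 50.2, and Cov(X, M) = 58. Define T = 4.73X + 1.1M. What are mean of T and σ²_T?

mean of T = 4.73·mean of X + 1.1·mean of M = 4.73·75.7 + 1.1·35 = 396.561.
σ²_T = a²·σ²_X + b²·σ²_M + 2ab·Cov(X, M) with a = 4.73, b = 1.1.
= 4.73²·100.8 + 1.1²·50.2 + 2·4.73·1.1·58
= 2255.18832 + 60.742 + 603.548 = 2919.47832.

mean of T = 396.561, σ²_T = 2919.47832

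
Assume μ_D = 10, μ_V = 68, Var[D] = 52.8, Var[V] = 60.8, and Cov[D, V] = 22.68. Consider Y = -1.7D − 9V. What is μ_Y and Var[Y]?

μ_Y = (-1.7)·μ_D + (-9)·μ_V = (-1.7)·10 + (-9)·68 = -629.
Var[Y] = a²·Var[D] + b²·Var[V] + 2ab·Cov[D, V] with a = -1.7, b = -9.
= (-1.7)²·52.8 + (-9)²·60.8 + 2·(-1.7)·(-9)·22.68
= 152.592 + 4924.8 + 694.008 = 5771.4.

μ_Y = -629, Var[Y] = 5771.4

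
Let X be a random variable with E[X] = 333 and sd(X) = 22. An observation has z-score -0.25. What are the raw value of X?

X = 327.5

X = E[X] + z·sd(X) = 333 + (-0.25)·22 = 327.5.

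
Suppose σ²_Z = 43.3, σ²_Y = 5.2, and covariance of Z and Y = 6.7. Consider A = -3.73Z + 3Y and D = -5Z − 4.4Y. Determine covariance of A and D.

By bilinearity, covariance of A and D = ac·σ²_Z + bd·σ²_Y + (ad+bc)·covariance of Z and Y, with a=-3.73, b=3, c=-5, d=-4.4.
ac·σ²_Z = (-3.73)·(-5)·43.3 = 807.545
bd·σ²_Y = 3·(-4.4)·5.2 = -68.64
(ad+bc)·covariance of Z and Y = (1.412)·6.7 = 9.4604
covariance of A and D = 807.545 + (-68.64) + 9.4604 = 748.3654.

covariance of A and D = 748.3654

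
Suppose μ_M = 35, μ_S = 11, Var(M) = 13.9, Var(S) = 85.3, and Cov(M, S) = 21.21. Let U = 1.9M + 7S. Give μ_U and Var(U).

μ_U = 143.5, Var(U) = 4794.065

μ_U = 1.9·μ_M + 7·μ_S = 1.9·35 + 7·11 = 143.5.
Var(U) = a²·Var(M) + b²·Var(S) + 2ab·Cov(M, S) with a = 1.9, b = 7.
= 1.9²·13.9 + 7²·85.3 + 2·1.9·7·21.21
= 50.179 + 4179.7 + 564.186 = 4794.065.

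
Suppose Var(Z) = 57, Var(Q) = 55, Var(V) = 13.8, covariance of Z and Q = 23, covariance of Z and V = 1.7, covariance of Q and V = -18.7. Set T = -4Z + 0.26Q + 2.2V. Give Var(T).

Var(T) = 883.3572

Var(T) = a²·Var(Z) + b²·Var(Q) + c²·Var(V) + 2ab·covariance of Z and Q + 2ac·covariance of Z and V + 2bc·covariance of Q and V, with a = -4, b = 0.26, c = 2.2.
= 912 + 3.718 + 66.792 + (-47.84) + (-29.92) + (-21.3928)
= 883.3572.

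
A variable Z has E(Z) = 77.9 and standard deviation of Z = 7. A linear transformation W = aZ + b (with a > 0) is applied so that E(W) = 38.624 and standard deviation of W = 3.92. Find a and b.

a = 0.56, b = -5

standard deviation of W = a·standard deviation of Z (a > 0), so a = 3.92/7 = 0.56.
E(W) = a·E(Z) + b, so b = 38.624 − 0.56·77.9 = -5.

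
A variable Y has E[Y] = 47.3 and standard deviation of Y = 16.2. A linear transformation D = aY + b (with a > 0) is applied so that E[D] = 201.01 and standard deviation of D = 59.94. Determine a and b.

standard deviation of D = a·standard deviation of Y (a > 0), so a = 59.94/16.2 = 3.7.
E[D] = a·E[Y] + b, so b = 201.01 − 3.7·47.3 = 26.

a = 3.7, b = 26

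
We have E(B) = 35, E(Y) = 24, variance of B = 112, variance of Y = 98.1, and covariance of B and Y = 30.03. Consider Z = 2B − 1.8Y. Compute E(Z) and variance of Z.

E(Z) = 26.8, variance of Z = 549.628

E(Z) = 2·E(B) + (-1.8)·E(Y) = 2·35 + (-1.8)·24 = 26.8.
variance of Z = a²·variance of B + b²·variance of Y + 2ab·covariance of B and Y with a = 2, b = -1.8.
= 2²·112 + (-1.8)²·98.1 + 2·2·(-1.8)·30.03
= 448 + 317.844 + (-216.216) = 549.628.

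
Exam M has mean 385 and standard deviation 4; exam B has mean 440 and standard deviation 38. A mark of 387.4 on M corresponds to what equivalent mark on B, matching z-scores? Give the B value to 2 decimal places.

B = 462.80

z = (387.4 − 385)/4 = 0.6.
B = 440 + z·38 = 440 + (387.4 − 385)·38/4 = 462.80.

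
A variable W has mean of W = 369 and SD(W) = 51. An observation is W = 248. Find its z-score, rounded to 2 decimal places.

z = (W − mean of W) / SD(W) = (248 − 369) / 51 ≈ -2.37.

z = -2.37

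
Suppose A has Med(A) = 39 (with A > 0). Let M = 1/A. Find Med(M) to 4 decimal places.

Med(M) = 0.0256

1/A is monotone on this domain, so Med(M) = 1/(39) ≈ 0.0256.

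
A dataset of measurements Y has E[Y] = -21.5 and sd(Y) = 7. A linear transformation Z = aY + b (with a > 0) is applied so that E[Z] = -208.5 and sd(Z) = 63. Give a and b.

a = 9, b = -15

sd(Z) = a·sd(Y) (a > 0), so a = 63/7 = 9.
E[Z] = a·E[Y] + b, so b = -208.5 − 9·(-21.5) = -15.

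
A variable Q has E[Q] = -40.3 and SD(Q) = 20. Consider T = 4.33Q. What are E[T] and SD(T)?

E[T] = -174.499, SD(T) = 86.6

T = 4.33Q is linear with a = 4.33, b = 0.
E[T] = a·E[Q] + b = 4.33·(-40.3) = -174.499.
SD(T) = |a|·SD(Q) = |4.33|·20 = 86.6.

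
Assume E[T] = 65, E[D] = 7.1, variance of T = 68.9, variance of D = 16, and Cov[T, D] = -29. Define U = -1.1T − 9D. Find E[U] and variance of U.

E[U] = -135.4, variance of U = 805.169

E[U] = (-1.1)·E[T] + (-9)·E[D] = (-1.1)·65 + (-9)·7.1 = -135.4.
variance of U = a²·variance of T + b²·variance of D + 2ab·Cov[T, D] with a = -1.1, b = -9.
= (-1.1)²·68.9 + (-9)²·16 + 2·(-1.1)·(-9)·(-29)
= 83.369 + 1296 + (-574.2) = 805.169.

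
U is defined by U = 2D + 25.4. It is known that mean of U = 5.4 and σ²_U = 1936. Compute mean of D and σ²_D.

From U = 2D + 25.4: mean of U = a·mean of D + b, so mean of D = (mean of U − b)/a = (5.4 − 25.4)/2 = -10.
σ²_U = a²·σ²_D, so σ²_D = 1936/2² = 484.

mean of D = -10, σ²_D = 484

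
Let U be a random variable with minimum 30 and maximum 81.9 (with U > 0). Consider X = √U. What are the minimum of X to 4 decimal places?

√U is increasing on this domain, so min(X) comes from min(U) = 30: min(X) = √(30) ≈ 5.4772.

min(X) = 5.4772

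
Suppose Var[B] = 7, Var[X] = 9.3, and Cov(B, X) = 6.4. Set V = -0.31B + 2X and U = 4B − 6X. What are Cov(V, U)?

Cov(V, U) = -57.176

By bilinearity, Cov(V, U) = ac·Var[B] + bd·Var[X] + (ad+bc)·Cov(B, X), with a=-0.31, b=2, c=4, d=-6.
ac·Var[B] = (-0.31)·4·7 = -8.68
bd·Var[X] = 2·(-6)·9.3 = -111.6
(ad+bc)·Cov(B, X) = (9.86)·6.4 = 63.104
Cov(V, U) = -8.68 + (-111.6) + 63.104 = -57.176.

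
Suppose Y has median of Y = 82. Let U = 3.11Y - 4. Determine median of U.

A linear map preserves order up to sign, so median of U = a·median of Y + b = 3.11·82 + (-4) = 251.02.

median of U = 251.02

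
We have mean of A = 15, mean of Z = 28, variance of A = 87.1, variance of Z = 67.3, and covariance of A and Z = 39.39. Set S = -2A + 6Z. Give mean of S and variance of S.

mean of S = (-2)·mean of A + 6·mean of Z = (-2)·15 + 6·28 = 138.
variance of S = a²·variance of A + b²·variance of Z + 2ab·covariance of A and Z with a = -2, b = 6.
= (-2)²·87.1 + 6²·67.3 + 2·(-2)·6·39.39
= 348.4 + 2422.8 + (-945.36) = 1825.84.

mean of S = 138, variance of S = 1825.84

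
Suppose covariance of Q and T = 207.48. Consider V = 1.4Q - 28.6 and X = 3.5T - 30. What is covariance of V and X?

covariance of V and X = a·c·covariance of Q and T = 1.4·3.5·207.48 = 1016.652. Additive constants drop out.

covariance of V and X = 1016.652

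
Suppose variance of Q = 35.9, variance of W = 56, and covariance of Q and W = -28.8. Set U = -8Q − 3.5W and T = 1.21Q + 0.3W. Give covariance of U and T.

By bilinearity, covariance of U and T = ac·variance of Q + bd·variance of W + (ad+bc)·covariance of Q and W, with a=-8, b=-3.5, c=1.21, d=0.3.
ac·variance of Q = (-8)·1.21·35.9 = -347.512
bd·variance of W = (-3.5)·0.3·56 = -58.8
(ad+bc)·covariance of Q and W = (-6.635)·(-28.8) = 191.088
covariance of U and T = -347.512 + (-58.8) + 191.088 = -215.224.

covariance of U and T = -215.224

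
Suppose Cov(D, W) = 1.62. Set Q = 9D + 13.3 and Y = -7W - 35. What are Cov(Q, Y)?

Cov(Q, Y) = -102.06

Cov(Q, Y) = a·c·Cov(D, W) = 9·(-7)·1.62 = -102.06. Additive constants drop out.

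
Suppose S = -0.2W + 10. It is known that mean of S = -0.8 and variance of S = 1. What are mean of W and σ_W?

mean of W = 54, σ_W = 5

From S = -0.2W + 10: mean of S = a·mean of W + b, so mean of W = (mean of S − b)/a = (-0.8 − 10)/(-0.2) = 54.
σ_S = √1 = 1.
σ_S = |a|·σ_W, so σ_W = 1/|-0.2| = 5.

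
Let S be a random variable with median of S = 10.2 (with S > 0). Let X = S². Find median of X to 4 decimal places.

median of X = 104.04

S² is monotone on this domain, so median of X = square(10.2) = 104.04.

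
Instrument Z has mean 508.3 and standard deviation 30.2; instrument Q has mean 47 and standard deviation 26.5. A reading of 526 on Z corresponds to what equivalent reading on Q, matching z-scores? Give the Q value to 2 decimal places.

Q = 62.53

z = (526 − 508.3)/30.2 ≈ 0.5861.
Q = 47 + z·26.5 = 47 + (526 − 508.3)·26.5/30.2 ≈ 62.53.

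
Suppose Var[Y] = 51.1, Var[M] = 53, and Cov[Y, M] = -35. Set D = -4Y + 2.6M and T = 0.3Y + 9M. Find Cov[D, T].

By bilinearity, Cov[D, T] = ac·Var[Y] + bd·Var[M] + (ad+bc)·Cov[Y, M], with a=-4, b=2.6, c=0.3, d=9.
ac·Var[Y] = (-4)·0.3·51.1 = -61.32
bd·Var[M] = 2.6·9·53 = 1240.2
(ad+bc)·Cov[Y, M] = (-35.22)·(-35) = 1232.7
Cov[D, T] = -61.32 + 1240.2 + 1232.7 = 2411.58.

Cov[D, T] = 2411.58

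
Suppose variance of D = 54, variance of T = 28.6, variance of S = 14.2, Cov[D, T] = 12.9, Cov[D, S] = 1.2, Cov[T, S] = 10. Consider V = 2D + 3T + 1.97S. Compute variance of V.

variance of V = a²·variance of D + b²·variance of T + c²·variance of S + 2ab·Cov[D, T] + 2ac·Cov[D, S] + 2bc·Cov[T, S], with a = 2, b = 3, c = 1.97.
= 216 + 257.4 + 55.10878 + 154.8 + 9.456 + 118.2
= 810.96478.

variance of V = 810.96478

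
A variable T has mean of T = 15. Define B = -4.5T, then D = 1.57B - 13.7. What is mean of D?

mean of D = -119.675

mean of B = (-4.5)·15 = -67.5.
mean of D = 1.57·(-67.5) + (-13.7) = -119.675.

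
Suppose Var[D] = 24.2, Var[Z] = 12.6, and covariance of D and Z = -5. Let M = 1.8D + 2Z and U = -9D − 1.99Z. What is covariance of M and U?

covariance of M and U = -334.278

By bilinearity, covariance of M and U = ac·Var[D] + bd·Var[Z] + (ad+bc)·covariance of D and Z, with a=1.8, b=2, c=-9, d=-1.99.
ac·Var[D] = 1.8·(-9)·24.2 = -392.04
bd·Var[Z] = 2·(-1.99)·12.6 = -50.148
(ad+bc)·covariance of D and Z = (-21.582)·(-5) = 107.91
covariance of M and U = -392.04 + (-50.148) + 107.91 = -334.278.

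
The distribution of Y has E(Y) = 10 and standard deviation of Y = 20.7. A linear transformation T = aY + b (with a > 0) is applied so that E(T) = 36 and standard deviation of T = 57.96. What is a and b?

standard deviation of T = a·standard deviation of Y (a > 0), so a = 57.96/20.7 = 2.8.
E(T) = a·E(Y) + b, so b = 36 − 2.8·10 = 8.

a = 2.8, b = 8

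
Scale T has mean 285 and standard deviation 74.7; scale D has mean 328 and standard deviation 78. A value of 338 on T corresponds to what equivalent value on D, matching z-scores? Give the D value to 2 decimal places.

D = 383.34

z = (338 − 285)/74.7 ≈ 0.7095.
D = 328 + z·78 = 328 + (338 − 285)·78/74.7 ≈ 383.34.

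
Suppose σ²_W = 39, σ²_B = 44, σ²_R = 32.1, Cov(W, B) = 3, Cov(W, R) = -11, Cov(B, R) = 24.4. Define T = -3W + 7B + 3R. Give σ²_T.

σ²_T = a²·σ²_W + b²·σ²_B + c²·σ²_R + 2ab·Cov(W, B) + 2ac·Cov(W, R) + 2bc·Cov(B, R), with a = -3, b = 7, c = 3.
= 351 + 2156 + 288.9 + (-126) + 198 + 1024.8
= 3892.7.

σ²_T = 3892.7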